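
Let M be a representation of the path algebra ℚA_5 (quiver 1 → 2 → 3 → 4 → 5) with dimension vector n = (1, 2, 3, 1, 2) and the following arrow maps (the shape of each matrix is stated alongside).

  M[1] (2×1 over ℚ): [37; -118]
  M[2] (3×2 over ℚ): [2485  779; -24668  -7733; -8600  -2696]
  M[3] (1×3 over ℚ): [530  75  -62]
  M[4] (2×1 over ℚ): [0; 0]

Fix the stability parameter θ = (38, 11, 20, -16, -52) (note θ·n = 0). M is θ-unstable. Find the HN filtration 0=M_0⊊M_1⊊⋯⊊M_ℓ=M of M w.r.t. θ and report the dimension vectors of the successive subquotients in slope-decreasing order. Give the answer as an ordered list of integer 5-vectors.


Interval decomposition of M: I[1,4], I[2,3], I[3,3], I[5,5]^2.
HN type (ℓ=4): μ^(1)=20; μ^(2)=53/4; μ^(3)=11; μ^(4)=-52

((0, 0, 2, 0, 0); (1, 1, 1, 1, 0); (0, 1, 0, 0, 0); (0, 0, 0, 0, 2))


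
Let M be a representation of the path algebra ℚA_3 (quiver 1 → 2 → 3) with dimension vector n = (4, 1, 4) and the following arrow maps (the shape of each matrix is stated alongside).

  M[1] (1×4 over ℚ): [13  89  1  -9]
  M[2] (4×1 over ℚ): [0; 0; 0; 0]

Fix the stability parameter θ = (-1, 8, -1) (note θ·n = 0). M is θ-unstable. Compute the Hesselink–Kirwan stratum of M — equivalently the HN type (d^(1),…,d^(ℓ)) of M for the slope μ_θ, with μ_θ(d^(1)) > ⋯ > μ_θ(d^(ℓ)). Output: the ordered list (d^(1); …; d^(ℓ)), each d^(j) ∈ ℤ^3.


Via rank(M_{q-1}∘⋯∘M_p): M ≅ I[1,1]^3, I[1,2], I[3,3]^4.
μ_θ-semistable layers: μ^(1)=8; μ^(2)=-1

((0, 1, 0); (4, 0, 4))


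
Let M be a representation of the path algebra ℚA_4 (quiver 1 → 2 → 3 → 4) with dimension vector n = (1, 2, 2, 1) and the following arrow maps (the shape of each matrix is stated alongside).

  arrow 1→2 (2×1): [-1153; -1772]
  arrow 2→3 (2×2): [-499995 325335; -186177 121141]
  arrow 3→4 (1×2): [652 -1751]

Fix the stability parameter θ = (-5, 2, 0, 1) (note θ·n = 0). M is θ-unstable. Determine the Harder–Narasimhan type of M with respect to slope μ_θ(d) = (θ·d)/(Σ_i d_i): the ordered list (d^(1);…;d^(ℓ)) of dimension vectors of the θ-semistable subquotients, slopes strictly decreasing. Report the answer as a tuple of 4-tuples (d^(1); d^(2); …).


Barcode: M ≅ I[1,4], I[2,2], I[3,3]. HN layers by μ_θ (4 steps, strictly decreasing):
  μ^(1)=2; μ^(2)=1; μ^(3)=0; μ^(4)=-5

((0, 1, 0, 0); (0, 1, 1, 1); (0, 0, 1, 0); (1, 0, 0, 0))


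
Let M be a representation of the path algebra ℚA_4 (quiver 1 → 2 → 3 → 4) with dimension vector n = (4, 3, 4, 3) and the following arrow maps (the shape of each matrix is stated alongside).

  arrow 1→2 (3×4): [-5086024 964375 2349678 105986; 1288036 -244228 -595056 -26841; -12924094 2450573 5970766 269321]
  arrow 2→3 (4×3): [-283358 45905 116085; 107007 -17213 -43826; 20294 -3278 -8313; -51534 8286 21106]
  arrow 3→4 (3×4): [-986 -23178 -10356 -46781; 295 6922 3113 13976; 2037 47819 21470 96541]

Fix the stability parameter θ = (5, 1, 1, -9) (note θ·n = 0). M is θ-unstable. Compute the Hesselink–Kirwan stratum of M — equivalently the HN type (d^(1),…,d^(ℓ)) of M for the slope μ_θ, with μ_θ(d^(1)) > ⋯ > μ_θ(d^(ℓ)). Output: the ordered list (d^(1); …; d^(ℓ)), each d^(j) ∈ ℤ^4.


Barcode: M ≅ I[1,1], I[1,3], I[1,4]^2, I[3,4]. HN layers by μ_θ (4 steps, strictly decreasing):
  μ^(1)=5; μ^(2)=7/3; μ^(3)=-1/2; μ^(4)=-4

((1, 0, 0, 0); (1, 1, 1, 0); (2, 2, 2, 2); (0, 0, 1, 1))


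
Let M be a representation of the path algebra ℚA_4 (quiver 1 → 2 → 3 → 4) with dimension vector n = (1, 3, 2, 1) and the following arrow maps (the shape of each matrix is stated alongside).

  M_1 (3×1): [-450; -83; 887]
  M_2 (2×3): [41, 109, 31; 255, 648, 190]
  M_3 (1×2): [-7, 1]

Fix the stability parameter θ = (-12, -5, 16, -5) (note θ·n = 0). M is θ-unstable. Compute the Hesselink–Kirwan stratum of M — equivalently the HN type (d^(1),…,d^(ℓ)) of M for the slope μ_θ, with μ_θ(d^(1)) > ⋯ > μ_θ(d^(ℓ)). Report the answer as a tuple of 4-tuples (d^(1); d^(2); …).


Via rank(M_{q-1}∘⋯∘M_p): M ≅ I[1,4], I[2,2], I[2,3].
μ_θ-semistable layers: μ^(1)=16; μ^(2)=11/2; μ^(3)=-5; μ^(4)=-12

((0, 0, 1, 0); (0, 0, 1, 1); (0, 3, 0, 0); (1, 0, 0, 0))


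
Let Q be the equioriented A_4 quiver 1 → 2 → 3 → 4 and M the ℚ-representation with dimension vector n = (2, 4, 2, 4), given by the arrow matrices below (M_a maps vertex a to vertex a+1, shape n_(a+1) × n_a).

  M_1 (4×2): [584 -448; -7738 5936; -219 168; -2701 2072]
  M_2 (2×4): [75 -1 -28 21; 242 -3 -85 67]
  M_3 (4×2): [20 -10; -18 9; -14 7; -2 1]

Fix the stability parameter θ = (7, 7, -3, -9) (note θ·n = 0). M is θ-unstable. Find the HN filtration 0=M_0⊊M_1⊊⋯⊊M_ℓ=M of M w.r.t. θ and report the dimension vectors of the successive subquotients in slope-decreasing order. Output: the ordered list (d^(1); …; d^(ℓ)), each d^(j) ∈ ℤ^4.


Barcode: M ≅ I[1,1], I[1,4], I[2,2]^2, I[2,3], I[4,4]^3. HN layers by μ_θ (4 steps, strictly decreasing):
  μ^(1)=7; μ^(2)=2; μ^(3)=1/2; μ^(4)=-9

((1, 2, 0, 0); (0, 1, 1, 0); (1, 1, 1, 1); (0, 0, 0, 3))


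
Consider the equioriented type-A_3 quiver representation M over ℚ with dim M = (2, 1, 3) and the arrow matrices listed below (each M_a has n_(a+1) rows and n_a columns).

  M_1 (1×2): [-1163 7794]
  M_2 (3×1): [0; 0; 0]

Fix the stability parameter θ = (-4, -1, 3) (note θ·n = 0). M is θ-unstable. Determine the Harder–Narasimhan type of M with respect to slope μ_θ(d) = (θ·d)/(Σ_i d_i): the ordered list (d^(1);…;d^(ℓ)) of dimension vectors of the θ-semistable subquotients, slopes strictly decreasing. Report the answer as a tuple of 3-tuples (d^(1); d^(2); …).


Via rank(M_{q-1}∘⋯∘M_p): M ≅ I[1,1], I[1,2], I[3,3]^3.
μ_θ-semistable layers: μ^(1)=3; μ^(2)=-1; μ^(3)=-4

((0, 0, 3); (0, 1, 0); (2, 0, 0))


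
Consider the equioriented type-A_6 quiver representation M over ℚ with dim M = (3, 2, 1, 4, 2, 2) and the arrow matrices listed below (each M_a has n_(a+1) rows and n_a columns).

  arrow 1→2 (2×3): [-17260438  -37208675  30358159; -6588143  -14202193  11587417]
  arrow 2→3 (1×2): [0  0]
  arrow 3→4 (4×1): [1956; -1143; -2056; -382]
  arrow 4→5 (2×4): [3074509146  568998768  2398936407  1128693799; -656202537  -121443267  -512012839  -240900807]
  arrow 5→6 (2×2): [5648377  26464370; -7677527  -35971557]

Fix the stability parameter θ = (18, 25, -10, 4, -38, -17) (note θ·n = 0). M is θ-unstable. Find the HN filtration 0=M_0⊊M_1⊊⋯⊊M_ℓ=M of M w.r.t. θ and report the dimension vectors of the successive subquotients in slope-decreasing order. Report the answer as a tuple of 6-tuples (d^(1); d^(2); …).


Barcode: M ≅ I[1,1], I[1,2]^2, I[3,6], I[4,4]^2, I[4,6]. HN layers by μ_θ (5 steps, strictly decreasing):
  μ^(1)=25; μ^(2)=18; μ^(3)=4; μ^(4)=-61/4; μ^(5)=-17

((0, 2, 0, 0, 0, 0); (3, 0, 0, 0, 0, 0); (0, 0, 0, 2, 0, 0); (0, 0, 1, 1, 1, 1); (0, 0, 0, 1, 1, 1))


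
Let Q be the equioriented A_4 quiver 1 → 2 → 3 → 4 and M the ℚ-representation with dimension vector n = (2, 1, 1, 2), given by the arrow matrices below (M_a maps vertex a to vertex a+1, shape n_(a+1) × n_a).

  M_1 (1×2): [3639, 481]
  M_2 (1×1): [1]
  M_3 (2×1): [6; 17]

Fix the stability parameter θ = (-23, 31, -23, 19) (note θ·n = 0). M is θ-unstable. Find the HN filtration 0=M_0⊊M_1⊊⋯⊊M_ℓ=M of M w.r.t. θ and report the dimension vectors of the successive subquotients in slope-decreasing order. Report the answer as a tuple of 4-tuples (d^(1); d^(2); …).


Interval decomposition of M: I[1,1], I[1,4], I[4,4].
HN type (ℓ=3): μ^(1)=19; μ^(2)=4; μ^(3)=-23

((0, 0, 0, 2); (0, 1, 1, 0); (2, 0, 0, 0))


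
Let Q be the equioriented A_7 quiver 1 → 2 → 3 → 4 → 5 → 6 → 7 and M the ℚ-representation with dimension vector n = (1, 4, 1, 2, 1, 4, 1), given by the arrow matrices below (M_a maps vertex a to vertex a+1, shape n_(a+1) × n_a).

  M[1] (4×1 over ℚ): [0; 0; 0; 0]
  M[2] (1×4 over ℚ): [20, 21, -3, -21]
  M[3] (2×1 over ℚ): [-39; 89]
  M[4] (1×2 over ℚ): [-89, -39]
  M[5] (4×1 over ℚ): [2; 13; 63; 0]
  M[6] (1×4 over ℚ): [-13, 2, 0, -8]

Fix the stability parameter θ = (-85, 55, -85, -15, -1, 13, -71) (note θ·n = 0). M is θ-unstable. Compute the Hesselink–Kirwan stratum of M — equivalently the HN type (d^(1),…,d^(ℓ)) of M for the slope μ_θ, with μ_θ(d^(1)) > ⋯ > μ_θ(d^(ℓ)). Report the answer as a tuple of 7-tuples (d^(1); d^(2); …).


Interval decomposition of M: I[1,1], I[2,2]^3, I[2,4], I[4,6], I[6,6]^2, I[6,7].
HN type (ℓ=6): μ^(1)=55; μ^(2)=13; μ^(3)=-1; μ^(4)=-15; μ^(5)=-29; μ^(6)=-85

((0, 3, 0, 0, 0, 0, 0); (0, 0, 0, 0, 0, 3, 0); (0, 0, 0, 0, 1, 0, 0); (0, 1, 1, 2, 0, 0, 0); (0, 0, 0, 0, 0, 1, 1); (1, 0, 0, 0, 0, 0, 0))


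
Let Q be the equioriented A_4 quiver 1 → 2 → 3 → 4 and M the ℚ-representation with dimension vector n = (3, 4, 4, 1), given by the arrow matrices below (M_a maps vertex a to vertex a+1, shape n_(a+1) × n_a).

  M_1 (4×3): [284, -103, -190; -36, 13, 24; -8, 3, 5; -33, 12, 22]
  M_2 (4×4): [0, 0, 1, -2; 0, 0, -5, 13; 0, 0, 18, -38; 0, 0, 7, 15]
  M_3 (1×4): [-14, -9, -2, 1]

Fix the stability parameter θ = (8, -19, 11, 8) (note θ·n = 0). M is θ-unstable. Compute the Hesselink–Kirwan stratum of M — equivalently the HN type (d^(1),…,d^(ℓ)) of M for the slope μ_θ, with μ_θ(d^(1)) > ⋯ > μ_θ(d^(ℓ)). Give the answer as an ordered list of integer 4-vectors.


Barcode: M ≅ I[1,2], I[1,3], I[1,4], I[2,2], I[3,3]^2. HN layers by μ_θ (4 steps, strictly decreasing):
  μ^(1)=11; μ^(2)=19/2; μ^(3)=-11/2; μ^(4)=-19

((0, 0, 3, 0); (0, 0, 1, 1); (3, 3, 0, 0); (0, 1, 0, 0))


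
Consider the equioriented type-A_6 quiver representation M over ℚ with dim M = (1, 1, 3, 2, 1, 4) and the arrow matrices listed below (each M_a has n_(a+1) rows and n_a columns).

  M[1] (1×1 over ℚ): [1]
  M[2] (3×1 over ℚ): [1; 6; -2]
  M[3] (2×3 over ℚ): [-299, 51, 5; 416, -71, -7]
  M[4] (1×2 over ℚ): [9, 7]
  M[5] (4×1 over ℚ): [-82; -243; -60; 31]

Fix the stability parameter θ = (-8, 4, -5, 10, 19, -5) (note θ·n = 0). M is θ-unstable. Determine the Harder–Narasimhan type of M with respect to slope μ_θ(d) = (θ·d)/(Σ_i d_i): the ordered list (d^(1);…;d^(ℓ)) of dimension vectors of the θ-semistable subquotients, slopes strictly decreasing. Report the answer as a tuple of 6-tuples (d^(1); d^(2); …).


Barcode: M ≅ I[1,6], I[3,3], I[3,4], I[6,6]^3. HN layers by μ_θ (5 steps, strictly decreasing):
  μ^(1)=10; μ^(2)=8; μ^(3)=-1/2; μ^(4)=-5; μ^(5)=-8

((0, 0, 0, 1, 0, 0); (0, 0, 0, 1, 1, 1); (0, 1, 1, 0, 0, 0); (0, 0, 2, 0, 0, 3); (1, 0, 0, 0, 0, 0))


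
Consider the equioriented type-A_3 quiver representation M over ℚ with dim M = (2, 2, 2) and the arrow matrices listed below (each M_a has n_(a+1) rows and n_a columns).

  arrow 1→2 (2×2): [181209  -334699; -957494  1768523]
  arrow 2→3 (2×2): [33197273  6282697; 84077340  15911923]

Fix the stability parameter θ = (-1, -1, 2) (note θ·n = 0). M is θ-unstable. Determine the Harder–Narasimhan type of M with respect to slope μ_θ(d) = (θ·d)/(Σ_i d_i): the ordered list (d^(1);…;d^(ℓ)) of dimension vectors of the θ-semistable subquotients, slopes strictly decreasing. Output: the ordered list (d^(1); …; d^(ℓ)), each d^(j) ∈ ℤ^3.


Barcode: M ≅ I[1,3]^2. HN layers by μ_θ (2 steps, strictly decreasing):
  μ^(1)=2; μ^(2)=-1

((0, 0, 2); (2, 2, 0))


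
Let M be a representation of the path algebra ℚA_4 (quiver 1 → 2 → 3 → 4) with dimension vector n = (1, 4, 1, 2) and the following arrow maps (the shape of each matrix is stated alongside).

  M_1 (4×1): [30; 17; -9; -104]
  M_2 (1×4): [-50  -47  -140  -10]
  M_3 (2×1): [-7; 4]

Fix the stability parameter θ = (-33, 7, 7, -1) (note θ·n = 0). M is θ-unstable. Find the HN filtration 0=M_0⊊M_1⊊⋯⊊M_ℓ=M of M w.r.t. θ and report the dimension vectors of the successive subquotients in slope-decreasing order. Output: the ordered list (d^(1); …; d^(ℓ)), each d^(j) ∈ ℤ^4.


Via rank(M_{q-1}∘⋯∘M_p): M ≅ I[1,4], I[2,2]^3, I[4,4].
μ_θ-semistable layers: μ^(1)=7; μ^(2)=13/3; μ^(3)=-1; μ^(4)=-33

((0, 3, 0, 0); (0, 1, 1, 1); (0, 0, 0, 1); (1, 0, 0, 0))


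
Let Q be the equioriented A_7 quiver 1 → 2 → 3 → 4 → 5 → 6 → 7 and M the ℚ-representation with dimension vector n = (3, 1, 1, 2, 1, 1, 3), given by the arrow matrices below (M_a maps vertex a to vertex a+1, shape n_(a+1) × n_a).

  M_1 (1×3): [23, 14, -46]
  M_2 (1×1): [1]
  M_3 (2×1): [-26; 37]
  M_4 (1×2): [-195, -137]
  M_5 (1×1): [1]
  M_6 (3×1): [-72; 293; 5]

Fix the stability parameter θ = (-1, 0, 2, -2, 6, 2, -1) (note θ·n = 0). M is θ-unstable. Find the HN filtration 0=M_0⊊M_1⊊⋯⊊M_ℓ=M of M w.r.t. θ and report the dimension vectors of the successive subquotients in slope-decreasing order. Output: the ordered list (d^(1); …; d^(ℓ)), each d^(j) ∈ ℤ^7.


Barcode: M ≅ I[1,1]^2, I[1,7], I[4,4], I[7,7]^2. HN layers by μ_θ (4 steps, strictly decreasing):
  μ^(1)=7/3; μ^(2)=0; μ^(3)=-1; μ^(4)=-2

((0, 0, 0, 0, 1, 1, 1); (0, 1, 1, 1, 0, 0, 0); (3, 0, 0, 0, 0, 0, 2); (0, 0, 0, 1, 0, 0, 0))


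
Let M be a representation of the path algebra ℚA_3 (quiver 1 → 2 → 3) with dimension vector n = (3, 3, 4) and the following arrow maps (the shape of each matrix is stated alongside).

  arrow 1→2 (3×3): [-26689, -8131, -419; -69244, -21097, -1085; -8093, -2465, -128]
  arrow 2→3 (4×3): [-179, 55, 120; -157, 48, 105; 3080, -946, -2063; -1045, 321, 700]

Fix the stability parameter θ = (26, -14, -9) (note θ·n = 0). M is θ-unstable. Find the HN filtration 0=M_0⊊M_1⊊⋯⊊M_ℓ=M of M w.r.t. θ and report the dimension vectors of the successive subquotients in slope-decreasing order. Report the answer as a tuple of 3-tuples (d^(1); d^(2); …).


Via rank(M_{q-1}∘⋯∘M_p): M ≅ I[1,3]^3, I[3,3].
μ_θ-semistable layers: μ^(1)=1; μ^(2)=-9

((3, 3, 3); (0, 0, 1))


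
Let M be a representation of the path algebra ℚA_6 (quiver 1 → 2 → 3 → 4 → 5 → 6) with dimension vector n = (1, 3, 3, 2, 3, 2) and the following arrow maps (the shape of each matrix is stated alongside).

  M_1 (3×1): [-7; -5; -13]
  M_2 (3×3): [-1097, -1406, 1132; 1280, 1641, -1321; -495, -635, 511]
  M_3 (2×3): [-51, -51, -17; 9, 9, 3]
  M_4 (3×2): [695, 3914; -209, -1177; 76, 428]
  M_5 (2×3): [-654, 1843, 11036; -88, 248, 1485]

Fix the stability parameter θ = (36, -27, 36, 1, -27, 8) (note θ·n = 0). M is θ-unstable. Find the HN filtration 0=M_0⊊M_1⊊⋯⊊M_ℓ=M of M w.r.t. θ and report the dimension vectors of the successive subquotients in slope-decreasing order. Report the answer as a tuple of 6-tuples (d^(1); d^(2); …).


Barcode: M ≅ I[1,3], I[2,3], I[2,5], I[4,6], I[5,6]. HN layers by μ_θ (6 steps, strictly decreasing):
  μ^(1)=36; μ^(2)=8; μ^(3)=9/2; μ^(4)=10/3; μ^(5)=-13; μ^(6)=-27

((0, 0, 2, 0, 0, 0); (0, 0, 0, 0, 0, 2); (1, 1, 0, 0, 0, 0); (0, 0, 1, 1, 1, 0); (0, 0, 0, 1, 1, 0); (0, 2, 0, 0, 1, 0))


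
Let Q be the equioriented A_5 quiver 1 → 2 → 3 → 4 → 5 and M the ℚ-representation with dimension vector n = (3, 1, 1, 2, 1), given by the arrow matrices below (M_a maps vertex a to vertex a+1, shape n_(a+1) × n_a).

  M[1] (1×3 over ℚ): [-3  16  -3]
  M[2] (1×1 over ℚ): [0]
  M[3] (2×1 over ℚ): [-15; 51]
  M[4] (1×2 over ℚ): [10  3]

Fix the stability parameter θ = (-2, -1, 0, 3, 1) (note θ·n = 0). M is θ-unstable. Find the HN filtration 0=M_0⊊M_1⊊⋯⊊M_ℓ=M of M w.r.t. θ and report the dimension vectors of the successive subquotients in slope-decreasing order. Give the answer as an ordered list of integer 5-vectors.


Via rank(M_{q-1}∘⋯∘M_p): M ≅ I[1,1]^2, I[1,2], I[3,5], I[4,4].
μ_θ-semistable layers: μ^(1)=3; μ^(2)=2; μ^(3)=0; μ^(4)=-1; μ^(5)=-2

((0, 0, 0, 1, 0); (0, 0, 0, 1, 1); (0, 0, 1, 0, 0); (0, 1, 0, 0, 0); (3, 0, 0, 0, 0))


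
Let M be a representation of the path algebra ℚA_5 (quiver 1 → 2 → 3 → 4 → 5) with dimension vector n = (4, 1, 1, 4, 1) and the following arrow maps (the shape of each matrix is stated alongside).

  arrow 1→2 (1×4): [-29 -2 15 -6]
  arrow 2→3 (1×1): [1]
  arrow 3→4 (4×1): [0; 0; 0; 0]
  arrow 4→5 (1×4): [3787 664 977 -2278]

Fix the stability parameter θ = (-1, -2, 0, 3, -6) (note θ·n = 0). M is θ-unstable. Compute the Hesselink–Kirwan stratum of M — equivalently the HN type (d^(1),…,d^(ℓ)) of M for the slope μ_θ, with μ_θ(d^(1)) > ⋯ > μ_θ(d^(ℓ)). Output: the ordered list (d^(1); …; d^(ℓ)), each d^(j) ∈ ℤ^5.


Interval decomposition of M: I[1,1]^3, I[1,3], I[4,4]^3, I[4,5].
HN type (ℓ=4): μ^(1)=3; μ^(2)=0; μ^(3)=-1; μ^(4)=-3/2

((0, 0, 0, 3, 0); (0, 0, 1, 0, 0); (3, 0, 0, 0, 0); (1, 1, 0, 1, 1))


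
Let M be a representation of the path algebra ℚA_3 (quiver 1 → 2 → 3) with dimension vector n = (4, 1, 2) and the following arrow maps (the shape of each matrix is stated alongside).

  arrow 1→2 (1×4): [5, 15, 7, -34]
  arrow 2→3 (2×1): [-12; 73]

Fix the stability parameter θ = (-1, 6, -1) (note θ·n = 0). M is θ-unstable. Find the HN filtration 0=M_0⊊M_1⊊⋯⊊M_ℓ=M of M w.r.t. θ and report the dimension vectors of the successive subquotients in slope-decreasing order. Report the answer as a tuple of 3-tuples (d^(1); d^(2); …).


Barcode: M ≅ I[1,1]^3, I[1,3], I[3,3]. HN layers by μ_θ (2 steps, strictly decreasing):
  μ^(1)=5/2; μ^(2)=-1

((0, 1, 1); (4, 0, 1))


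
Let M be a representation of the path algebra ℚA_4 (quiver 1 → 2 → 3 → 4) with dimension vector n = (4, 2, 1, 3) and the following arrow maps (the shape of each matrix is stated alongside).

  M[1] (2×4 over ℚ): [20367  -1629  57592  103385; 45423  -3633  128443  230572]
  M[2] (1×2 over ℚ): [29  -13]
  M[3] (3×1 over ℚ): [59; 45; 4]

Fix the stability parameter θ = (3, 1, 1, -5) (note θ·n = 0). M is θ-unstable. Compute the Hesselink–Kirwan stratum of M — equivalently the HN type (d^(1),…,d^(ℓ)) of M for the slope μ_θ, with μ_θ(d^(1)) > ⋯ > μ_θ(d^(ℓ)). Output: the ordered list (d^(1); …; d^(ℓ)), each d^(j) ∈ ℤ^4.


Via rank(M_{q-1}∘⋯∘M_p): M ≅ I[1,1]^2, I[1,2], I[1,4], I[4,4]^2.
μ_θ-semistable layers: μ^(1)=3; μ^(2)=2; μ^(3)=0; μ^(4)=-5

((2, 0, 0, 0); (1, 1, 0, 0); (1, 1, 1, 1); (0, 0, 0, 2))


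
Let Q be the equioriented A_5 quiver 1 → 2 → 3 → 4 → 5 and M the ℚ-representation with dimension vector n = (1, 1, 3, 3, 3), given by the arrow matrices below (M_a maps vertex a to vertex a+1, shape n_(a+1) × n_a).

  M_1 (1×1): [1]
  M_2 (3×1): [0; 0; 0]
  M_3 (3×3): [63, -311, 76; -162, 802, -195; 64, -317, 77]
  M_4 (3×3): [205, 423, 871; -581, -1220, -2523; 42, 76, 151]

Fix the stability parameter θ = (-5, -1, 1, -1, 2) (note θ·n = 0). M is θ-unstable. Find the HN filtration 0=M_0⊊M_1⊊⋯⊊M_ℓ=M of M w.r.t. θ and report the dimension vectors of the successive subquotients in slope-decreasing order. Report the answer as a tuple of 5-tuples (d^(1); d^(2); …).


Interval decomposition of M: I[1,2], I[3,5]^3.
HN type (ℓ=4): μ^(1)=2; μ^(2)=0; μ^(3)=-1; μ^(4)=-5

((0, 0, 0, 0, 3); (0, 0, 3, 3, 0); (0, 1, 0, 0, 0); (1, 0, 0, 0, 0))


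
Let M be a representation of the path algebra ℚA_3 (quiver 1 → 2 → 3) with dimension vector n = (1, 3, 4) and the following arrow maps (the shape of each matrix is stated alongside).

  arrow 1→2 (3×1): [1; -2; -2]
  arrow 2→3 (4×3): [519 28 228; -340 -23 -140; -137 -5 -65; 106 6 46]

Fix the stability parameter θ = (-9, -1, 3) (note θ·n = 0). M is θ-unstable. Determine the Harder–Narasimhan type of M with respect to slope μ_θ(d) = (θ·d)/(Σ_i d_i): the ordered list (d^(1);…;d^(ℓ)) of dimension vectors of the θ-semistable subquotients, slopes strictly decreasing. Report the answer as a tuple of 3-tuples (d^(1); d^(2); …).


Barcode: M ≅ I[1,3], I[2,3]^2, I[3,3]. HN layers by μ_θ (3 steps, strictly decreasing):
  μ^(1)=3; μ^(2)=-1; μ^(3)=-9

((0, 0, 4); (0, 3, 0); (1, 0, 0))


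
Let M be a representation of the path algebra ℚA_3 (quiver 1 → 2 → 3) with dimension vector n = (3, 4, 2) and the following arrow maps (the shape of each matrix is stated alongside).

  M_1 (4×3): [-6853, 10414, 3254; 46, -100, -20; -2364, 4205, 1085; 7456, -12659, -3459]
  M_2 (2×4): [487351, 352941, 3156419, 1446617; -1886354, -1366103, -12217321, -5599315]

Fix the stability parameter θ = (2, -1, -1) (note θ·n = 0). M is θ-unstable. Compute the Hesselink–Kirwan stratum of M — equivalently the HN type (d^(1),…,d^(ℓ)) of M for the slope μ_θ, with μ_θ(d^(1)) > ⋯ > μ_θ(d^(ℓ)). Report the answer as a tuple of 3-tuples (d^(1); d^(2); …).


Barcode: M ≅ I[1,1], I[1,3]^2, I[2,2]^2. HN layers by μ_θ (3 steps, strictly decreasing):
  μ^(1)=2; μ^(2)=0; μ^(3)=-1

((1, 0, 0); (2, 2, 2); (0, 2, 0))


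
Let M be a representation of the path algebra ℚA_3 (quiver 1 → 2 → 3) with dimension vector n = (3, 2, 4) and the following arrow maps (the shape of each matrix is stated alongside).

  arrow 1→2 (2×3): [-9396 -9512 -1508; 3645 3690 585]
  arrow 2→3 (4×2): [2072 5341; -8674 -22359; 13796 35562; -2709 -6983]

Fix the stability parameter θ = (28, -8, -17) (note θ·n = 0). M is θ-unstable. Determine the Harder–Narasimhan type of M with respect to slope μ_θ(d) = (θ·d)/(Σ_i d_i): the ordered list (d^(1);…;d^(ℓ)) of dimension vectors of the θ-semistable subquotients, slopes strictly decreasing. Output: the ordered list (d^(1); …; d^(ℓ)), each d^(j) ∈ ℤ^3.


Interval decomposition of M: I[1,1]^2, I[1,3], I[2,3], I[3,3]^2.
HN type (ℓ=4): μ^(1)=28; μ^(2)=1; μ^(3)=-25/2; μ^(4)=-17

((2, 0, 0); (1, 1, 1); (0, 1, 1); (0, 0, 2))


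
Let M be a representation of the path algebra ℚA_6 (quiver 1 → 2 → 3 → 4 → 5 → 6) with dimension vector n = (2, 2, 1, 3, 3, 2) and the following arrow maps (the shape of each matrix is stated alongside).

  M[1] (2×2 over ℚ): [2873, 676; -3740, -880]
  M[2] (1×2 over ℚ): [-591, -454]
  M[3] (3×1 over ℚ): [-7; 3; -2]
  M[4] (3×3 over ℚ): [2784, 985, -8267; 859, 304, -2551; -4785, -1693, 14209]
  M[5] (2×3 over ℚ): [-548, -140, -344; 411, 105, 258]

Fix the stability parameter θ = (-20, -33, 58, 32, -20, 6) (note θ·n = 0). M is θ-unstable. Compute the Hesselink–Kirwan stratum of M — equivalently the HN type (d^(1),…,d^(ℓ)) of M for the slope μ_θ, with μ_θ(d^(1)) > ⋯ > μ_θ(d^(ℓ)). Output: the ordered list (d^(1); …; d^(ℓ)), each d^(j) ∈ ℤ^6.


Interval decomposition of M: I[1,1], I[1,5], I[2,2], I[4,5], I[4,6], I[6,6].
HN type (ℓ=5): μ^(1)=70/3; μ^(2)=6; μ^(3)=-20; μ^(4)=-53/2; μ^(5)=-33

((0, 0, 1, 1, 1, 0); (0, 0, 0, 2, 2, 2); (1, 0, 0, 0, 0, 0); (1, 1, 0, 0, 0, 0); (0, 1, 0, 0, 0, 0))


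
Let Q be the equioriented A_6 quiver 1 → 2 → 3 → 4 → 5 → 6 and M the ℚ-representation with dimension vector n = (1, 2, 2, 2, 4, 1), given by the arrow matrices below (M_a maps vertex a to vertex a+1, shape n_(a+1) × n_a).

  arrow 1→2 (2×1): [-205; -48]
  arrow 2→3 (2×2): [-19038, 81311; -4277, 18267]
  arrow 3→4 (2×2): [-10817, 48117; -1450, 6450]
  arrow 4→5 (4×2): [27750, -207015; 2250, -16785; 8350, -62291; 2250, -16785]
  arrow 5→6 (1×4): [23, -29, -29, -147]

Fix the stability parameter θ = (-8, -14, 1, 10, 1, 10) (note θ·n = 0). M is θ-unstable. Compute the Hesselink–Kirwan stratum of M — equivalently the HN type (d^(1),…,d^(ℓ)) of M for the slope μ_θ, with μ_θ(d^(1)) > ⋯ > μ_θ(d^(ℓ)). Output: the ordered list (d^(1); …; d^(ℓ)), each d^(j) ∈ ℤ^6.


Barcode: M ≅ I[1,4], I[2,3], I[4,6], I[5,5]^3. HN layers by μ_θ (5 steps, strictly decreasing):
  μ^(1)=10; μ^(2)=11/2; μ^(3)=1; μ^(4)=-11; μ^(5)=-14

((0, 0, 0, 1, 0, 1); (0, 0, 0, 1, 1, 0); (0, 0, 2, 0, 3, 0); (1, 1, 0, 0, 0, 0); (0, 1, 0, 0, 0, 0))


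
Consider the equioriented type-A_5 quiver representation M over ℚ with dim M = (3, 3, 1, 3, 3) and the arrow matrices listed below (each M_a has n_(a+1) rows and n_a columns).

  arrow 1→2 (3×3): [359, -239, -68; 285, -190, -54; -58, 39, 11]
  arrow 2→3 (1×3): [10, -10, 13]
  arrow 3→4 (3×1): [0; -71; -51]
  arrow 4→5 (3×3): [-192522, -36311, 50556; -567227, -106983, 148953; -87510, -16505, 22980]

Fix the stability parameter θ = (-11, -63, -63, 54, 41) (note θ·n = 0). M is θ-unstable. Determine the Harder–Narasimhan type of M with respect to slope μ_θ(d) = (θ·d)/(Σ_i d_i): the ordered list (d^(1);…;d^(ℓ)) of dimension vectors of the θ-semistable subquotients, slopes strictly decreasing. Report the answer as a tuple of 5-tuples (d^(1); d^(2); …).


Via rank(M_{q-1}∘⋯∘M_p): M ≅ I[1,2]^2, I[1,5], I[4,4], I[4,5], I[5,5].
μ_θ-semistable layers: μ^(1)=54; μ^(2)=95/2; μ^(3)=41; μ^(4)=-37; μ^(5)=-137/3

((0, 0, 0, 1, 0); (0, 0, 0, 2, 2); (0, 0, 0, 0, 1); (2, 2, 0, 0, 0); (1, 1, 1, 0, 0))


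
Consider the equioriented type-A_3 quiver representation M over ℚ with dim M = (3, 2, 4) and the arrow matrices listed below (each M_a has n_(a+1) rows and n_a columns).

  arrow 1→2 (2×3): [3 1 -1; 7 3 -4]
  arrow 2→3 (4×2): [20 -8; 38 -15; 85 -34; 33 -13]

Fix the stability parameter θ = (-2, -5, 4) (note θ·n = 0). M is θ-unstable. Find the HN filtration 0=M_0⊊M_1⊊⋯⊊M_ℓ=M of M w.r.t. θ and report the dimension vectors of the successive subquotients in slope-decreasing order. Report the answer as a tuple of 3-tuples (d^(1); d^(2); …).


Via rank(M_{q-1}∘⋯∘M_p): M ≅ I[1,1], I[1,3]^2, I[3,3]^2.
μ_θ-semistable layers: μ^(1)=4; μ^(2)=-2; μ^(3)=-7/2

((0, 0, 4); (1, 0, 0); (2, 2, 0))


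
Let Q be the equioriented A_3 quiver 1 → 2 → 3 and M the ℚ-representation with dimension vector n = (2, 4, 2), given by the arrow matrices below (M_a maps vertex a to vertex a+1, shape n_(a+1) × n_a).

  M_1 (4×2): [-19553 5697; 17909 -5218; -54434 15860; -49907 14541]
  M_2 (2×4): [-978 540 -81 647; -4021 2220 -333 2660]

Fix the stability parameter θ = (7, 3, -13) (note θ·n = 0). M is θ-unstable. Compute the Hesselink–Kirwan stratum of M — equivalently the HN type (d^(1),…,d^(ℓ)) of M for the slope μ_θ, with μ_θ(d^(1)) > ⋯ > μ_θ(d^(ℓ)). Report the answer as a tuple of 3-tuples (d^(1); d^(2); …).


Barcode: M ≅ I[1,3]^2, I[2,2]^2. HN layers by μ_θ (2 steps, strictly decreasing):
  μ^(1)=3; μ^(2)=-1

((0, 2, 0); (2, 2, 2))


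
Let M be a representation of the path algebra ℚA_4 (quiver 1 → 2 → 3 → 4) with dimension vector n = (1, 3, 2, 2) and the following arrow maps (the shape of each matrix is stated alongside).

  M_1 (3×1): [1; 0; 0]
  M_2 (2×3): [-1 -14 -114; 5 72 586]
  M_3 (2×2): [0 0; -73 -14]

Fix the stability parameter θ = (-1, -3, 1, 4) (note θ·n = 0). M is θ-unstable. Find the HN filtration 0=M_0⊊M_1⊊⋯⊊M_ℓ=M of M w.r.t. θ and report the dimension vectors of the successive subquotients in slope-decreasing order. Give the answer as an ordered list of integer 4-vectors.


Barcode: M ≅ I[1,4], I[2,2], I[2,3], I[4,4]. HN layers by μ_θ (4 steps, strictly decreasing):
  μ^(1)=4; μ^(2)=1; μ^(3)=-2; μ^(4)=-3

((0, 0, 0, 2); (0, 0, 2, 0); (1, 1, 0, 0); (0, 2, 0, 0))


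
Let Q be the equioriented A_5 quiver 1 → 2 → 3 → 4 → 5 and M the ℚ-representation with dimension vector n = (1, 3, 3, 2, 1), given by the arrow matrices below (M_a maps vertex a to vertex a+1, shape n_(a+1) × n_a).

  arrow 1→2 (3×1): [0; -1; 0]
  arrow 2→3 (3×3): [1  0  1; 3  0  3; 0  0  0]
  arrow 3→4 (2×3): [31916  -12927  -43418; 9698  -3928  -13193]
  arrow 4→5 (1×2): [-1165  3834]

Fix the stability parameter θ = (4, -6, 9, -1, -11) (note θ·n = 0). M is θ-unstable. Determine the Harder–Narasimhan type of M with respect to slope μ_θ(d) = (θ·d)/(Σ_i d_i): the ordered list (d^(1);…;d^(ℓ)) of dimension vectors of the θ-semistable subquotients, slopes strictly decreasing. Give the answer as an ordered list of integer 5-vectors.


Via rank(M_{q-1}∘⋯∘M_p): M ≅ I[1,2], I[2,2], I[2,5], I[3,3], I[3,4].
μ_θ-semistable layers: μ^(1)=9; μ^(2)=4; μ^(3)=-1; μ^(4)=-6

((0, 0, 1, 0, 0); (0, 0, 1, 1, 0); (1, 1, 1, 1, 1); (0, 2, 0, 0, 0))


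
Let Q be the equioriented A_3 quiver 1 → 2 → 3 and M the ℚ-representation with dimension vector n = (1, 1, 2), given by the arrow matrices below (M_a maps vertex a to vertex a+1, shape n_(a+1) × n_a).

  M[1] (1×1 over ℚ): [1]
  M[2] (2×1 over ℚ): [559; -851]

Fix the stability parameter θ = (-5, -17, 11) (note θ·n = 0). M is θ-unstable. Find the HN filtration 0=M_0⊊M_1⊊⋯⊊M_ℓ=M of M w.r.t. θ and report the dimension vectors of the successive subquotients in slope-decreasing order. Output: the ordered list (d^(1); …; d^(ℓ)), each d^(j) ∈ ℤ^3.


Interval decomposition of M: I[1,3], I[3,3].
HN type (ℓ=2): μ^(1)=11; μ^(2)=-11

((0, 0, 2); (1, 1, 0))


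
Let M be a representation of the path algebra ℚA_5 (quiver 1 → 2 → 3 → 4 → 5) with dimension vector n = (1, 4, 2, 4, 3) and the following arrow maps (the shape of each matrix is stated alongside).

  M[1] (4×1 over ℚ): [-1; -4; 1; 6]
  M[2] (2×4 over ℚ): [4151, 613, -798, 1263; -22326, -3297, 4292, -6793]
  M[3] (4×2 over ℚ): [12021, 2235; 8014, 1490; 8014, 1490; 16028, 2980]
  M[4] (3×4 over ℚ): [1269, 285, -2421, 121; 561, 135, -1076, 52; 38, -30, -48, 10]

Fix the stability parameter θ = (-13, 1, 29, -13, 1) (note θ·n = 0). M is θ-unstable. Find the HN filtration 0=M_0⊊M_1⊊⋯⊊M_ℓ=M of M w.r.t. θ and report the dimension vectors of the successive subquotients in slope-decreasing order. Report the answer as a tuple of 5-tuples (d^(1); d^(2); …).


Barcode: M ≅ I[1,5], I[2,2]^2, I[2,3], I[4,4], I[4,5]^2. HN layers by μ_θ (4 steps, strictly decreasing):
  μ^(1)=29; μ^(2)=17/3; μ^(3)=1; μ^(4)=-13

((0, 0, 1, 0, 0); (0, 0, 1, 1, 1); (0, 4, 0, 0, 2); (1, 0, 0, 3, 0))


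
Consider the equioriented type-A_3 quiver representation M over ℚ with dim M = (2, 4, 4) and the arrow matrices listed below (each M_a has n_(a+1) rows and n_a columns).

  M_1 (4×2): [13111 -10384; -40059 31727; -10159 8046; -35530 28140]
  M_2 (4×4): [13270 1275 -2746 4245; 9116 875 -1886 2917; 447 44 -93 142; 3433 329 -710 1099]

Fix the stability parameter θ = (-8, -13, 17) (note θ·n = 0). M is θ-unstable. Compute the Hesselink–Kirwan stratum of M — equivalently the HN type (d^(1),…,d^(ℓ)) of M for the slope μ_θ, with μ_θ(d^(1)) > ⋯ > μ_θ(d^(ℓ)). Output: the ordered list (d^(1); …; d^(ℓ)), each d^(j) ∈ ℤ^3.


Barcode: M ≅ I[1,3]^2, I[2,2], I[2,3], I[3,3]. HN layers by μ_θ (3 steps, strictly decreasing):
  μ^(1)=17; μ^(2)=-21/2; μ^(3)=-13

((0, 0, 4); (2, 2, 0); (0, 2, 0))


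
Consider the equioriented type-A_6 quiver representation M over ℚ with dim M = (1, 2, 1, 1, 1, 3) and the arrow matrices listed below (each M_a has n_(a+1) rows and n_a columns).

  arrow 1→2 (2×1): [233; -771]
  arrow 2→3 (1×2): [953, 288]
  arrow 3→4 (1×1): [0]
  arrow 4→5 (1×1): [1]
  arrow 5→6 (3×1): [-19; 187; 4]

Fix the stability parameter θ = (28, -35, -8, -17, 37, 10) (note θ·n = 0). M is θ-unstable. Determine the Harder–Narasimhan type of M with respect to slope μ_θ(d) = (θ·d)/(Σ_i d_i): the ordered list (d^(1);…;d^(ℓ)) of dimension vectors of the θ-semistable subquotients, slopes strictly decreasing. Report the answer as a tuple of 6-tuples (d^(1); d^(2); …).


Barcode: M ≅ I[1,3], I[2,2], I[4,6], I[6,6]^2. HN layers by μ_θ (5 steps, strictly decreasing):
  μ^(1)=47/2; μ^(2)=10; μ^(3)=-5; μ^(4)=-17; μ^(5)=-35

((0, 0, 0, 0, 1, 1); (0, 0, 0, 0, 0, 2); (1, 1, 1, 0, 0, 0); (0, 0, 0, 1, 0, 0); (0, 1, 0, 0, 0, 0))


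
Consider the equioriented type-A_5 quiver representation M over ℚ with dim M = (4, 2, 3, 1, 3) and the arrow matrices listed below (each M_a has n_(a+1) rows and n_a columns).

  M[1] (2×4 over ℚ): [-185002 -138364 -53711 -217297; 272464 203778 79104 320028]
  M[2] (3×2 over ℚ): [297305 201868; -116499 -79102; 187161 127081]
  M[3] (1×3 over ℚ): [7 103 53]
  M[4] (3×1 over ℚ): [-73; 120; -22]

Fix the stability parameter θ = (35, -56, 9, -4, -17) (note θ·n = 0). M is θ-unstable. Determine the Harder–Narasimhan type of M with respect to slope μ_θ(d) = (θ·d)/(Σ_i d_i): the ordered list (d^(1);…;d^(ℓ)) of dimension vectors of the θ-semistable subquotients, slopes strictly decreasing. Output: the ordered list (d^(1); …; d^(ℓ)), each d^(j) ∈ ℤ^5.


Interval decomposition of M: I[1,1]^2, I[1,3], I[1,5], I[3,3], I[5,5]^2.
HN type (ℓ=5): μ^(1)=35; μ^(2)=9; μ^(3)=-4; μ^(4)=-21/2; μ^(5)=-17

((2, 0, 0, 0, 0); (0, 0, 2, 0, 0); (0, 0, 1, 1, 1); (2, 2, 0, 0, 0); (0, 0, 0, 0, 2))


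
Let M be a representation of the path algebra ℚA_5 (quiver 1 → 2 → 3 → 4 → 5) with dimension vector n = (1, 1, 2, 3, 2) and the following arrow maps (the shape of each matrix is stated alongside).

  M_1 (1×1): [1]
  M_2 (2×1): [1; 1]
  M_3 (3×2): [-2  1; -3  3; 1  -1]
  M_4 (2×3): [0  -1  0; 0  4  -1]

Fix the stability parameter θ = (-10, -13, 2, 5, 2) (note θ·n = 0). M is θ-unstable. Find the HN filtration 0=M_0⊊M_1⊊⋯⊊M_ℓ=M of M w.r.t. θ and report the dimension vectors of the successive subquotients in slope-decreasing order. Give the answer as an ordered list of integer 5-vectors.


Barcode: M ≅ I[1,4], I[3,5], I[4,5]. HN layers by μ_θ (4 steps, strictly decreasing):
  μ^(1)=5; μ^(2)=7/2; μ^(3)=2; μ^(4)=-23/2

((0, 0, 0, 1, 0); (0, 0, 0, 2, 2); (0, 0, 2, 0, 0); (1, 1, 0, 0, 0))


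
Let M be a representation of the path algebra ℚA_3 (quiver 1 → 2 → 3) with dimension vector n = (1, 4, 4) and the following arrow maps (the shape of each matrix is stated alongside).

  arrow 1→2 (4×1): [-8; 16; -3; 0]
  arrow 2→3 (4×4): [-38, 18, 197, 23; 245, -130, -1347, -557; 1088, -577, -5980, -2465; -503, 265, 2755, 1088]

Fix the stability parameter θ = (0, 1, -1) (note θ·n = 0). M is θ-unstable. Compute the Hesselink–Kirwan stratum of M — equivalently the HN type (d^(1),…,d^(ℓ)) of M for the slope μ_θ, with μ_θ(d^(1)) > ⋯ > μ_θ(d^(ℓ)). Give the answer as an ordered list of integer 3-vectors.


Via rank(M_{q-1}∘⋯∘M_p): M ≅ I[1,3], I[2,2], I[2,3]^2, I[3,3].
μ_θ-semistable layers: μ^(1)=1; μ^(2)=0; μ^(3)=-1

((0, 1, 0); (1, 3, 3); (0, 0, 1))


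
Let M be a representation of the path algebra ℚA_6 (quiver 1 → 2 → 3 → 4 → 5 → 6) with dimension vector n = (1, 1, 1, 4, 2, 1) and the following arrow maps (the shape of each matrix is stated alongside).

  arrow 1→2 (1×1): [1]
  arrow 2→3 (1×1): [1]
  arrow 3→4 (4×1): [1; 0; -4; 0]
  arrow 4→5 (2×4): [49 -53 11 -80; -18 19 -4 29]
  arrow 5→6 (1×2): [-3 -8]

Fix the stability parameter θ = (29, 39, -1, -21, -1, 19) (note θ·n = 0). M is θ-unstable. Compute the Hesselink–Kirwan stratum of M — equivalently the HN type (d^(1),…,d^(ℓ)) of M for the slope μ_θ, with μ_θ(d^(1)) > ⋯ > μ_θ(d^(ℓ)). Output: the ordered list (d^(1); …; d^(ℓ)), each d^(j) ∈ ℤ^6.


Via rank(M_{q-1}∘⋯∘M_p): M ≅ I[1,6], I[4,4]^2, I[4,5].
μ_θ-semistable layers: μ^(1)=19; μ^(2)=9; μ^(3)=-1; μ^(4)=-21

((0, 0, 0, 0, 0, 1); (1, 1, 1, 1, 1, 0); (0, 0, 0, 0, 1, 0); (0, 0, 0, 3, 0, 0))


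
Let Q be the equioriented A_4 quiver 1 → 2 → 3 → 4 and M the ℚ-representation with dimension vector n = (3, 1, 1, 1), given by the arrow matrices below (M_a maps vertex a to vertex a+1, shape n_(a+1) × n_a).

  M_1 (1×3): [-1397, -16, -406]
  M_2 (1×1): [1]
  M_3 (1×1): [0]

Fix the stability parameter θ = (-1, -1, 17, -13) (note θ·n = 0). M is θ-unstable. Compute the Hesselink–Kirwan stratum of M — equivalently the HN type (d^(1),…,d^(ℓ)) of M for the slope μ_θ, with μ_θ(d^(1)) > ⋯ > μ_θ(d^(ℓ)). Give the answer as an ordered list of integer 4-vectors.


Via rank(M_{q-1}∘⋯∘M_p): M ≅ I[1,1]^2, I[1,3], I[4,4].
μ_θ-semistable layers: μ^(1)=17; μ^(2)=-1; μ^(3)=-13

((0, 0, 1, 0); (3, 1, 0, 0); (0, 0, 0, 1))


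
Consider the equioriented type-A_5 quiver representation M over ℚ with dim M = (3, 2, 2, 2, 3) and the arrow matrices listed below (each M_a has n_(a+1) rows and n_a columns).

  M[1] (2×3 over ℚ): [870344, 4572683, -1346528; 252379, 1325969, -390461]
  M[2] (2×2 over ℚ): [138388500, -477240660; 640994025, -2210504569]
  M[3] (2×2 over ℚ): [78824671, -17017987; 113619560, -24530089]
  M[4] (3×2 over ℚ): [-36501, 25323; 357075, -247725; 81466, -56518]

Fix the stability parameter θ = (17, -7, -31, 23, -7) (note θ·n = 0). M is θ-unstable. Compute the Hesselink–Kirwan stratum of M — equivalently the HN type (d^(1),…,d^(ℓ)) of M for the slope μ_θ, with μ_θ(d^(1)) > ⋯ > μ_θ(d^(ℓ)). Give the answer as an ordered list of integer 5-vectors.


Barcode: M ≅ I[1,1], I[1,2], I[1,4], I[3,5], I[5,5]^2. HN layers by μ_θ (6 steps, strictly decreasing):
  μ^(1)=23; μ^(2)=17; μ^(3)=8; μ^(4)=5; μ^(5)=-7; μ^(6)=-31

((0, 0, 0, 1, 0); (1, 0, 0, 0, 0); (0, 0, 0, 1, 1); (1, 1, 0, 0, 0); (1, 1, 1, 0, 2); (0, 0, 1, 0, 0))


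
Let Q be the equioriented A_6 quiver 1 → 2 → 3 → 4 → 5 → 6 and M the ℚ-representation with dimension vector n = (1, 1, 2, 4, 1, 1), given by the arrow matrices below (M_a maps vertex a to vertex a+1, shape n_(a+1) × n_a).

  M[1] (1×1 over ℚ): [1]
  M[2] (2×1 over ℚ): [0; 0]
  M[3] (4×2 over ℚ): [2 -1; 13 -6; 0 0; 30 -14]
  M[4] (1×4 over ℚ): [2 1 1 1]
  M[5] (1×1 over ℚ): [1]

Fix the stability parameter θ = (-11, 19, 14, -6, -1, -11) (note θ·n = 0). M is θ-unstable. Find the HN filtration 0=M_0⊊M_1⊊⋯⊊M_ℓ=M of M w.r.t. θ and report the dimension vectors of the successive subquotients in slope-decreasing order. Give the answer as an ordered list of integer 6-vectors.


Interval decomposition of M: I[1,2], I[3,4], I[3,6], I[4,4]^2.
HN type (ℓ=5): μ^(1)=19; μ^(2)=4; μ^(3)=-1; μ^(4)=-6; μ^(5)=-11

((0, 1, 0, 0, 0, 0); (0, 0, 1, 1, 0, 0); (0, 0, 1, 1, 1, 1); (0, 0, 0, 2, 0, 0); (1, 0, 0, 0, 0, 0))


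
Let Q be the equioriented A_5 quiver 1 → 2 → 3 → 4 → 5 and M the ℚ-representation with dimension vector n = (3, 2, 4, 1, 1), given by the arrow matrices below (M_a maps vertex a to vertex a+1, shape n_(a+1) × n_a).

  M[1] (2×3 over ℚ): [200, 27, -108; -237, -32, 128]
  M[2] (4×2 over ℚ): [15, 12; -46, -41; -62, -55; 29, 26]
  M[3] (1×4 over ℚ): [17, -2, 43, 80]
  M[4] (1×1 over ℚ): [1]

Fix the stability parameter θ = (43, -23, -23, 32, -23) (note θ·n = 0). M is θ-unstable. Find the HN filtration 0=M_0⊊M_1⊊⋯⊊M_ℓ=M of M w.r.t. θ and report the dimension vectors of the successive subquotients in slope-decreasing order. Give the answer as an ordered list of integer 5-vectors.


Via rank(M_{q-1}∘⋯∘M_p): M ≅ I[1,1], I[1,3], I[1,5], I[3,3]^2.
μ_θ-semistable layers: μ^(1)=43; μ^(2)=9/2; μ^(3)=-1; μ^(4)=-23

((1, 0, 0, 0, 0); (0, 0, 0, 1, 1); (2, 2, 2, 0, 0); (0, 0, 2, 0, 0))


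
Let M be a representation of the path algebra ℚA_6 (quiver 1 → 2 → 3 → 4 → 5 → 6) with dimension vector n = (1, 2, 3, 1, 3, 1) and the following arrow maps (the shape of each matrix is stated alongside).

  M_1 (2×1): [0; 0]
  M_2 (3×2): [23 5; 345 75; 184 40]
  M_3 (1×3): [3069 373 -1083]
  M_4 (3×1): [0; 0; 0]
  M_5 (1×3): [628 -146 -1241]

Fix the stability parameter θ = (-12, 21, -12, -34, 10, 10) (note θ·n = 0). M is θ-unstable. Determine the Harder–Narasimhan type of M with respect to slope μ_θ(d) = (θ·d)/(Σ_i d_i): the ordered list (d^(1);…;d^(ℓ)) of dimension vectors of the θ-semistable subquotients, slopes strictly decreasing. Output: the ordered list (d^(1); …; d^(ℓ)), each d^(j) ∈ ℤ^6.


Interval decomposition of M: I[1,1], I[2,2], I[2,3], I[3,3], I[3,4], I[5,5]^2, I[5,6].
HN type (ℓ=5): μ^(1)=21; μ^(2)=10; μ^(3)=9/2; μ^(4)=-12; μ^(5)=-23

((0, 1, 0, 0, 0, 0); (0, 0, 0, 0, 3, 1); (0, 1, 1, 0, 0, 0); (1, 0, 1, 0, 0, 0); (0, 0, 1, 1, 0, 0))
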